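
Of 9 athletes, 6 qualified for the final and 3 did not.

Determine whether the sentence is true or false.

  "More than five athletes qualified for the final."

Truth condition: |A ∩ B| > 5.
|A| = 9, |A ∩ B| = 6, |A ∖ B| = 3.
|A ∩ B| = 6, so the statement is true.

True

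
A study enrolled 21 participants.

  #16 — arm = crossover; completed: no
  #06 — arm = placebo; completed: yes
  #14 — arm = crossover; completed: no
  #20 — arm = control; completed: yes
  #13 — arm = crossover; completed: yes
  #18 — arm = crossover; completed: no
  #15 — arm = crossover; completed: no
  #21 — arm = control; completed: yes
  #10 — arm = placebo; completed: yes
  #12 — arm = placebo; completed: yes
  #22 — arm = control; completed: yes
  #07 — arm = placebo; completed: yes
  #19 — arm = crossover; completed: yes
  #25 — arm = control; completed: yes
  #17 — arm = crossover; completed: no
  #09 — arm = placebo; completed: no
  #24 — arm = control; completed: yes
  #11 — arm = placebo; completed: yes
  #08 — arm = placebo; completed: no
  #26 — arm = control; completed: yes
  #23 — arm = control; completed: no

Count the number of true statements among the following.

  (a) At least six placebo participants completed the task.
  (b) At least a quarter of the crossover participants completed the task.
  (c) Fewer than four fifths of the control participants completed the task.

1

(a) placebo: |A| = 7, |A ∩ B| = 5; needs |A ∩ B| ≥ 6 — false.
(b) crossover: |A| = 7, |A ∩ B| = 2; needs |A ∩ B| / |A| ≥ 1/4 — true.
(c) control: |A| = 7, |A ∩ B| = 6; needs |A ∩ B| / |A| < 4/5 — false.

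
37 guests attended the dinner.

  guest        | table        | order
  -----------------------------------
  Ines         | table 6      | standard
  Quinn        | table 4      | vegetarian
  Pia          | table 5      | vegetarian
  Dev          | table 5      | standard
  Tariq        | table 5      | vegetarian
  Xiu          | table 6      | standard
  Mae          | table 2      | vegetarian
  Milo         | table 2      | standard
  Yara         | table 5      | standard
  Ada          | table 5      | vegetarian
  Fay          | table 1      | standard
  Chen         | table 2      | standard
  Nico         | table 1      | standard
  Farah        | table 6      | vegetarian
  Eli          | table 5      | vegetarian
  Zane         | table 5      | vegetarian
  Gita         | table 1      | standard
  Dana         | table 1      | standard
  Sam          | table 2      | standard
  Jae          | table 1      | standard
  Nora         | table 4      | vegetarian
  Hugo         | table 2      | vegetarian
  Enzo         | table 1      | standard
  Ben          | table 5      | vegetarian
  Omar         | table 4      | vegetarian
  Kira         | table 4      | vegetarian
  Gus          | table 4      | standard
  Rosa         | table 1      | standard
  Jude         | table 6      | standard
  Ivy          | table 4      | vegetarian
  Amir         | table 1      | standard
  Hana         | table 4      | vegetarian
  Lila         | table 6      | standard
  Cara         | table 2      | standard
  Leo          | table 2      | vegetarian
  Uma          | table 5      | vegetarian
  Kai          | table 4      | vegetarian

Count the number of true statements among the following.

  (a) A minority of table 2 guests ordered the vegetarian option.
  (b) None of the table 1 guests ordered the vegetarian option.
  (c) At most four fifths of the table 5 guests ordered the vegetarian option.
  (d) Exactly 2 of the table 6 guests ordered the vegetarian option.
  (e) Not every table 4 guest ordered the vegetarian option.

4

(a) table 2: |A| = 7, |A ∩ B| = 3; needs |A ∩ B| < |A ∖ B| — true.
(b) table 1: |A| = 8, |A ∩ B| = 0; needs A ∩ B = ∅ (|A ∩ B| = 0) — true.
(c) table 5: |A| = 9, |A ∩ B| = 7; needs |A ∩ B| / |A| ≤ 4/5 — true.
(d) table 6: |A| = 5, |A ∩ B| = 1; needs |A ∩ B| = 2 — false.
(e) table 4: |A| = 8, |A ∩ B| = 7; needs A ⊄ B (|A ∖ B| ≥ 1) — true.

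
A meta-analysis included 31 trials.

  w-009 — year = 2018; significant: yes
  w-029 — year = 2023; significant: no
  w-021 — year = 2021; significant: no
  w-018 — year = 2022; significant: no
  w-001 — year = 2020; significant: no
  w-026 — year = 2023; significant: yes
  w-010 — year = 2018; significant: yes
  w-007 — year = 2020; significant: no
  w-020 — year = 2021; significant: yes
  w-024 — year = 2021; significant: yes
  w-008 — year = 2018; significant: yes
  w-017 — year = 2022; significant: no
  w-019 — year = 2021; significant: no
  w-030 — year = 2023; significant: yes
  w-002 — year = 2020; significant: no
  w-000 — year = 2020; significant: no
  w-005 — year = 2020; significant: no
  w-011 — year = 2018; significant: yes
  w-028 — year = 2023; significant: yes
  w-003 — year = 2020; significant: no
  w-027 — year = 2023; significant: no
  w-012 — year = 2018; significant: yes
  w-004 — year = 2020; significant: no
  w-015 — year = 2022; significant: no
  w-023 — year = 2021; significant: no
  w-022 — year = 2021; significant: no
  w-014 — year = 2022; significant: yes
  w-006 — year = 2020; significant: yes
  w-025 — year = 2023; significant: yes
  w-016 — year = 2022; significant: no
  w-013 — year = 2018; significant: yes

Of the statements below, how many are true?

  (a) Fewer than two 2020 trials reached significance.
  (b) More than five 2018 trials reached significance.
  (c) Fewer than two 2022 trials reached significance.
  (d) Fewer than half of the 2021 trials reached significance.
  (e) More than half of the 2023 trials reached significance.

5

(a) 2020: |A| = 8, |A ∩ B| = 1; needs |A ∩ B| < 2 — true.
(b) 2018: |A| = 6, |A ∩ B| = 6; needs |A ∩ B| > 5 — true.
(c) 2022: |A| = 5, |A ∩ B| = 1; needs |A ∩ B| < 2 — true.
(d) 2021: |A| = 6, |A ∩ B| = 2; needs |A ∩ B| < |A ∖ B| — true.
(e) 2023: |A| = 6, |A ∩ B| = 4; needs |A ∩ B| > |A ∖ B| — true.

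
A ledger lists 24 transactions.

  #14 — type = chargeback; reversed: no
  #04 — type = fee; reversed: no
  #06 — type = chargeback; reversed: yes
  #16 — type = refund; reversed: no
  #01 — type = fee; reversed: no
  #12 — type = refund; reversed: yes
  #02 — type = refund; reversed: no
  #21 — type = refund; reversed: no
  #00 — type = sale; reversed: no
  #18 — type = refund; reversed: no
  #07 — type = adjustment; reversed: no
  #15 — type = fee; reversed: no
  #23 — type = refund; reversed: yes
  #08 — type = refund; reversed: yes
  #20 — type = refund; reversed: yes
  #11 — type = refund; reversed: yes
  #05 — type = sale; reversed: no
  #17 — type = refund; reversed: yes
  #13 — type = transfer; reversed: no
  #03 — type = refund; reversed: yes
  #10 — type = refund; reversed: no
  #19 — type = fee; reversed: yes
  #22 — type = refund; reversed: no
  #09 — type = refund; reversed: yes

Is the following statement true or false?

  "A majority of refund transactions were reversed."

True

The determiner here denotes the relation: |A ∩ B| > |A ∖ B|.
A (the restrictor) = {#16, #12, #02, #21, #18, #23, #08, #20, #11, #17, #03, #10, #22, #09}, |A| = 14.
A ∩ B = {#12, #23, #08, #20, #11, #17, #03, #09}, so |A ∩ B| = 8.
A ∖ B = {#16, #02, #21, #18, #10, #22}, so |A ∖ B| = 6.
8 > 6, so the statement is true.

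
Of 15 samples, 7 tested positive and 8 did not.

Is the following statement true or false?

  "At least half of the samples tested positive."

False

Truth condition: |A ∩ B| ≥ |A ∖ B|.
|A| = 15, |A ∩ B| = 7, |A ∖ B| = 8.
7 < 8, so the statement is false.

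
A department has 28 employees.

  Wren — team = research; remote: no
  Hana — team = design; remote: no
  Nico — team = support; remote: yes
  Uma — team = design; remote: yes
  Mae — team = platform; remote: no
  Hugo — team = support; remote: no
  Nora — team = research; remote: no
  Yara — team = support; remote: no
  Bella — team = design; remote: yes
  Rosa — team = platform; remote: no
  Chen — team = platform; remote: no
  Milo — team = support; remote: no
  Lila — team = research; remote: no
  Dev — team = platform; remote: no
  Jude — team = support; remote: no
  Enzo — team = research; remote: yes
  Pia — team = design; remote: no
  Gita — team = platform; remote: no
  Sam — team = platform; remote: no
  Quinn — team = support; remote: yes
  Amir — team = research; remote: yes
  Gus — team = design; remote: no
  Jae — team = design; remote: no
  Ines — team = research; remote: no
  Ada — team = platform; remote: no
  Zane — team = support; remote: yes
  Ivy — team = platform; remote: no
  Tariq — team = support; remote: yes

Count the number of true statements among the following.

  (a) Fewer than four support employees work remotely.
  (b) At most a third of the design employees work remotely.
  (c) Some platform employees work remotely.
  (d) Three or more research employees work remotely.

(a) support: |A| = 8, |A ∩ B| = 4; needs |A ∩ B| < 4 — false.
(b) design: |A| = 6, |A ∩ B| = 2; needs |A ∩ B| / |A| ≤ 1/3 — true.
(c) platform: |A| = 8, |A ∩ B| = 0; needs A ∩ B ≠ ∅ (|A ∩ B| ≥ 1) — false.
(d) research: |A| = 6, |A ∩ B| = 2; needs |A ∩ B| ≥ 3 — false.

1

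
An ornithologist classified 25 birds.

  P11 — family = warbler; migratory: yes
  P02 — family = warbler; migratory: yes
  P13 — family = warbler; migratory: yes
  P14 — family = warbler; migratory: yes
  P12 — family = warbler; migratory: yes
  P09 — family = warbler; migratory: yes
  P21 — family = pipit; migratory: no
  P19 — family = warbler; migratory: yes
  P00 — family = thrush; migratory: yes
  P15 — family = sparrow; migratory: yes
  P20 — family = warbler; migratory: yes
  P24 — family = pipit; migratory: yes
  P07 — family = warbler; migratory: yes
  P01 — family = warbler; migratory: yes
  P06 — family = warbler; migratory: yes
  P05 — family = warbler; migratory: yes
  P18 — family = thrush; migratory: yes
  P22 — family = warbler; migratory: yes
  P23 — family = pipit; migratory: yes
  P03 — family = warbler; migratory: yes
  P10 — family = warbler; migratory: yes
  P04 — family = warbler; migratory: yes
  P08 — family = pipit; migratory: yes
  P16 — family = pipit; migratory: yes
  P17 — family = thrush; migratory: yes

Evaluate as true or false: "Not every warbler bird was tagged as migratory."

False

'Not every warbler bird was tagged as migratory' holds iff A ⊄ B (|A ∖ B| ≥ 1).
|A| = 16, |A ∩ B| = 16, |A ∖ B| = 0.
So the statement is false.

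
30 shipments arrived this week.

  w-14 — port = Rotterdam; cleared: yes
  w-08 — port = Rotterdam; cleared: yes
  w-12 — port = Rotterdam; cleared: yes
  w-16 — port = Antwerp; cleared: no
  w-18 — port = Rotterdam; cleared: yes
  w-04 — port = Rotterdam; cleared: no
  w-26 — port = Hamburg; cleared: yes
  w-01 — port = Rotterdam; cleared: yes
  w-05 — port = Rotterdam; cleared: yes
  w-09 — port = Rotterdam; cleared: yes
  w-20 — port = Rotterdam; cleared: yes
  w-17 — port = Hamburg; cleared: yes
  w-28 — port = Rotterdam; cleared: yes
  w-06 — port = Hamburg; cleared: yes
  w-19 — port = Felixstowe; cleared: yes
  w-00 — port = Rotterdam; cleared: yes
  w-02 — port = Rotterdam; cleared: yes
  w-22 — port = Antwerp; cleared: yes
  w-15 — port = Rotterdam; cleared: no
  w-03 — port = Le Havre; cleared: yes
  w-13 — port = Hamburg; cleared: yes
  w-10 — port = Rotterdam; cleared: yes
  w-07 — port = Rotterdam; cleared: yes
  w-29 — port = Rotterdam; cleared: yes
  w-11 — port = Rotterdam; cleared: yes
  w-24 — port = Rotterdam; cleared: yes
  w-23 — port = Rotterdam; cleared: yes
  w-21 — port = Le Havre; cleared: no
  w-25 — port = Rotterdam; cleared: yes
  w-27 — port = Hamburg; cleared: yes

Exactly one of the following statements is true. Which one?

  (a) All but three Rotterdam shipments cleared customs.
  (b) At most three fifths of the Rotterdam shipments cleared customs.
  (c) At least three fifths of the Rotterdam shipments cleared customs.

(c)

|A| = 20, |A ∩ B| = 18, |A ∖ B| = 2.
(a) requires |A ∖ B| = 3: false.
(b) requires |A ∩ B| / |A| ≤ 3/5: false.
(c) requires |A ∩ B| / |A| ≥ 3/5: true.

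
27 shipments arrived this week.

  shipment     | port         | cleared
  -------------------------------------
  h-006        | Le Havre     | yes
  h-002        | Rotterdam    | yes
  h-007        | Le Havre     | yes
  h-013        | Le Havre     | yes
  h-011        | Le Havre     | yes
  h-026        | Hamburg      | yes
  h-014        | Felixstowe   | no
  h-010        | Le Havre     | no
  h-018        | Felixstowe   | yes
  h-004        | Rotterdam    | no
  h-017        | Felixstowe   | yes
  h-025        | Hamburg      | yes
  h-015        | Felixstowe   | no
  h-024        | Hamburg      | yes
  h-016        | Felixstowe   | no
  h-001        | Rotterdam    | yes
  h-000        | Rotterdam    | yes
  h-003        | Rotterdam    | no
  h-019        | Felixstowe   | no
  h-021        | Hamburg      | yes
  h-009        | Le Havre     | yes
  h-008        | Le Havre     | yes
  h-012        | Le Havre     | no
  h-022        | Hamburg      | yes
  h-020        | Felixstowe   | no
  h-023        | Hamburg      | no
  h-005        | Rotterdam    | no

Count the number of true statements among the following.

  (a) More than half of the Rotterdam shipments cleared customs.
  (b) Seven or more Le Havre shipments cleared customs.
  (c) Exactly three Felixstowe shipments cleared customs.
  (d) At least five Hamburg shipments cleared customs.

1

(a) Rotterdam: |A| = 6, |A ∩ B| = 3; needs |A ∩ B| > |A ∖ B| — false.
(b) Le Havre: |A| = 8, |A ∩ B| = 6; needs |A ∩ B| ≥ 7 — false.
(c) Felixstowe: |A| = 7, |A ∩ B| = 2; needs |A ∩ B| = 3 — false.
(d) Hamburg: |A| = 6, |A ∩ B| = 5; needs |A ∩ B| ≥ 5 — true.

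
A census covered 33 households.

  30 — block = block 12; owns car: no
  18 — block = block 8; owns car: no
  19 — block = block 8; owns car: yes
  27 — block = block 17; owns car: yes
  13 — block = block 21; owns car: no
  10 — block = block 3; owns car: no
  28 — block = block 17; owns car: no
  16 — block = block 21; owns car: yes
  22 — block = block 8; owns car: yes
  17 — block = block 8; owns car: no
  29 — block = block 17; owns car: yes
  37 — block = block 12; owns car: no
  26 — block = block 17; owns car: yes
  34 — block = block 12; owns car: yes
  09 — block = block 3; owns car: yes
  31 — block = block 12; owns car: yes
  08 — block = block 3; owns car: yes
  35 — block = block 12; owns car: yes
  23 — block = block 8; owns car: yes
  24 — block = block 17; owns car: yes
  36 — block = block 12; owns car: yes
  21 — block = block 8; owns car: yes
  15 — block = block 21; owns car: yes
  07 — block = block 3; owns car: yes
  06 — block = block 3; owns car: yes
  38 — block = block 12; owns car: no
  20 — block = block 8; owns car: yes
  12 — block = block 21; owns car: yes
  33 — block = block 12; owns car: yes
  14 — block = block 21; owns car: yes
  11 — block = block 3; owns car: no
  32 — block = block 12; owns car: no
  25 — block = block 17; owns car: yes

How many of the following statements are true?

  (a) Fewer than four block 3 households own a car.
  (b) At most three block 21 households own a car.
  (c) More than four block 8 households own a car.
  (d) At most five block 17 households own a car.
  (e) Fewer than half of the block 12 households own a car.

(a) block 3: |A| = 6, |A ∩ B| = 4; needs |A ∩ B| < 4 — false.
(b) block 21: |A| = 5, |A ∩ B| = 4; needs |A ∩ B| ≤ 3 — false.
(c) block 8: |A| = 7, |A ∩ B| = 5; needs |A ∩ B| > 4 — true.
(d) block 17: |A| = 6, |A ∩ B| = 5; needs |A ∩ B| ≤ 5 — true.
(e) block 12: |A| = 9, |A ∩ B| = 5; needs |A ∩ B| < |A ∖ B| — false.

2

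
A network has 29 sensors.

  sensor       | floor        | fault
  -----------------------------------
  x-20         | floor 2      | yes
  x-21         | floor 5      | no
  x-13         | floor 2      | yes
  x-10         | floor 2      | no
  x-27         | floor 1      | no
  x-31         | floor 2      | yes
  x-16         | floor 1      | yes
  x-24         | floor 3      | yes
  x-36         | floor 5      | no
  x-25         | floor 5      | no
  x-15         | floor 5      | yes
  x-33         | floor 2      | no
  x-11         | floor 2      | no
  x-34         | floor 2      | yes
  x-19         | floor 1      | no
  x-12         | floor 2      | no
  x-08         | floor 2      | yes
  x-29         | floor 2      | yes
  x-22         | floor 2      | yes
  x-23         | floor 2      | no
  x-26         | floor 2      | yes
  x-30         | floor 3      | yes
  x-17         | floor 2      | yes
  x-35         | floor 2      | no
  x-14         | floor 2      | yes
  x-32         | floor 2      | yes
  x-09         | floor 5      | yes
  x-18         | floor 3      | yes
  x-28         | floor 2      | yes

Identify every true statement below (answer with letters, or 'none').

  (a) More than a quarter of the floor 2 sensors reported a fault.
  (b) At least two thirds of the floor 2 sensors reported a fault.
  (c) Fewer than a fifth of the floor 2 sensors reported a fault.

|A| = 18, |A ∩ B| = 12, |A ∖ B| = 6.
(a) |A ∩ B| / |A| > 1/4: holds.
(b) |A ∩ B| / |A| ≥ 2/3: holds.
(c) |A ∩ B| / |A| < 1/5: fails.

(a), (b)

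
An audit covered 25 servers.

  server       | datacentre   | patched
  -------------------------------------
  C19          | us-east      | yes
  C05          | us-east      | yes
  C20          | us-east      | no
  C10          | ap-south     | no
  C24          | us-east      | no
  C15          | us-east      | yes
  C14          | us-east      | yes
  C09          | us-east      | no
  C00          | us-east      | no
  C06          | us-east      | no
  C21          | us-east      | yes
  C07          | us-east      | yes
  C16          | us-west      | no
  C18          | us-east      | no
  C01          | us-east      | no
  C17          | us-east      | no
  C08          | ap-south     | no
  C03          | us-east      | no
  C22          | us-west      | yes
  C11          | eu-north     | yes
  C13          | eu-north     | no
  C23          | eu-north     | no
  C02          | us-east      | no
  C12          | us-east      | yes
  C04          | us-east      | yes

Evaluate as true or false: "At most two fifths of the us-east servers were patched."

False

Truth condition: |A ∩ B| / |A| ≤ 2/5.
|A| = 18, |A ∩ B| = 8, |A ∖ B| = 10.
|A ∩ B|/|A| = 8/18, so the statement is false.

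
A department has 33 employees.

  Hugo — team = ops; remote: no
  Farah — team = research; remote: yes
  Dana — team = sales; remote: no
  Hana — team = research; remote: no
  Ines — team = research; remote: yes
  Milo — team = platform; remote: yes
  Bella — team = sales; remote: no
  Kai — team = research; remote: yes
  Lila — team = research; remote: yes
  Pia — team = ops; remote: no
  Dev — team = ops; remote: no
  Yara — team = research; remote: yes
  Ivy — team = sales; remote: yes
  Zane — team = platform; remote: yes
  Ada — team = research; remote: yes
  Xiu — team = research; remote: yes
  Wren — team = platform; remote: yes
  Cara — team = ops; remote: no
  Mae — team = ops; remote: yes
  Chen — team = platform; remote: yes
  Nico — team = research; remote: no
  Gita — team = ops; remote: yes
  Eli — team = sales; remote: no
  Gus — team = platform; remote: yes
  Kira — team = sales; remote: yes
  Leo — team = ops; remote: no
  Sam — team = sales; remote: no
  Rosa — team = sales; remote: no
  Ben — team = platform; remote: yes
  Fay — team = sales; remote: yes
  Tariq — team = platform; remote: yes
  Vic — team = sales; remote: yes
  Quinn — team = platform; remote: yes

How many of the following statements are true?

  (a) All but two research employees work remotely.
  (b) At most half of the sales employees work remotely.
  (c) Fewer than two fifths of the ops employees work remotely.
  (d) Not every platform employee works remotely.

3

(a) research: |A| = 9, |A ∩ B| = 7; needs |A ∖ B| = 2 — true.
(b) sales: |A| = 9, |A ∩ B| = 4; needs |A ∩ B| ≤ |A ∖ B| — true.
(c) ops: |A| = 7, |A ∩ B| = 2; needs |A ∩ B| / |A| < 2/5 — true.
(d) platform: |A| = 8, |A ∩ B| = 8; needs A ⊄ B (|A ∖ B| ≥ 1) — false.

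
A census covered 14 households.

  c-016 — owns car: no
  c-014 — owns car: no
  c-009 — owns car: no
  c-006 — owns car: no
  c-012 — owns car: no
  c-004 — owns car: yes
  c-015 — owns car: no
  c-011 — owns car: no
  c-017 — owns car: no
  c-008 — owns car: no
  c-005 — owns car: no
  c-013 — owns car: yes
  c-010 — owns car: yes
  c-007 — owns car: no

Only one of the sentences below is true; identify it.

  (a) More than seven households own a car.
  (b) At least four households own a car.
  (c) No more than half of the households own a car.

(c)

|A| = 14, |A ∩ B| = 3, |A ∖ B| = 11.
(a) requires |A ∩ B| > 7: false.
(b) requires |A ∩ B| ≥ 4: false.
(c) requires |A ∩ B| ≤ |A ∖ B|: true.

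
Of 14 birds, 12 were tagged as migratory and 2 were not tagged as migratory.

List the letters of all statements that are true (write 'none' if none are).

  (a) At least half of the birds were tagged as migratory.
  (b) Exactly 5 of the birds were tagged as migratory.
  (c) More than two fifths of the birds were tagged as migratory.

(a), (c)

|A| = 14, |A ∩ B| = 12, |A ∖ B| = 2.
(a) |A ∩ B| ≥ |A ∖ B|: holds.
(b) |A ∩ B| = 5: fails.
(c) |A ∩ B| / |A| > 2/5: holds.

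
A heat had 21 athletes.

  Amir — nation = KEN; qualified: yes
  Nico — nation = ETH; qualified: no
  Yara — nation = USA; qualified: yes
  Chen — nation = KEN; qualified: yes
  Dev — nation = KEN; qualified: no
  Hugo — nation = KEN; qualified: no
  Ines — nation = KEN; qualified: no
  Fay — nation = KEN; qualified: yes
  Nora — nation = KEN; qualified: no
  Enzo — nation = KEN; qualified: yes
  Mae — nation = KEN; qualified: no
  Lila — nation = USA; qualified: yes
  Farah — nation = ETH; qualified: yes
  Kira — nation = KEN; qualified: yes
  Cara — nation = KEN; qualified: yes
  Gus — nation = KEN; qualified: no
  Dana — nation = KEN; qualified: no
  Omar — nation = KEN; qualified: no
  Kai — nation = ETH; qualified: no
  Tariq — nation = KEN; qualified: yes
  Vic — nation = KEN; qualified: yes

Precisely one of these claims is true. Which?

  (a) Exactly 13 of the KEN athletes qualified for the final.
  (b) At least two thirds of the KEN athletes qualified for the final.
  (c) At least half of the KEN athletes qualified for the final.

|A| = 16, |A ∩ B| = 8, |A ∖ B| = 8.
(a) requires |A ∩ B| = 13: false.
(b) requires |A ∩ B| / |A| ≥ 2/3: false.
(c) requires |A ∩ B| ≥ |A ∖ B|: true.

(c)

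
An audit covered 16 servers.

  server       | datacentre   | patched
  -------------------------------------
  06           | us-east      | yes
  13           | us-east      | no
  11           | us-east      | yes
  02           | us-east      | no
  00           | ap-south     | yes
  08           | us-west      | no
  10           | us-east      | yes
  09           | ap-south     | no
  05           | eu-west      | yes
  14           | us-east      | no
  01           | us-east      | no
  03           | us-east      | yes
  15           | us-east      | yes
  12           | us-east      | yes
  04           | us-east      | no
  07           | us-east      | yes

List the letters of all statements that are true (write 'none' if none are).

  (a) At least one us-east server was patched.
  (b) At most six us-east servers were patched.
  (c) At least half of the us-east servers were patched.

(a), (c)

|A| = 12, |A ∩ B| = 7, |A ∖ B| = 5.
(a) A ∩ B ≠ ∅ (|A ∩ B| ≥ 1): holds.
(b) |A ∩ B| ≤ 6: fails.
(c) |A ∩ B| ≥ |A ∖ B|: holds.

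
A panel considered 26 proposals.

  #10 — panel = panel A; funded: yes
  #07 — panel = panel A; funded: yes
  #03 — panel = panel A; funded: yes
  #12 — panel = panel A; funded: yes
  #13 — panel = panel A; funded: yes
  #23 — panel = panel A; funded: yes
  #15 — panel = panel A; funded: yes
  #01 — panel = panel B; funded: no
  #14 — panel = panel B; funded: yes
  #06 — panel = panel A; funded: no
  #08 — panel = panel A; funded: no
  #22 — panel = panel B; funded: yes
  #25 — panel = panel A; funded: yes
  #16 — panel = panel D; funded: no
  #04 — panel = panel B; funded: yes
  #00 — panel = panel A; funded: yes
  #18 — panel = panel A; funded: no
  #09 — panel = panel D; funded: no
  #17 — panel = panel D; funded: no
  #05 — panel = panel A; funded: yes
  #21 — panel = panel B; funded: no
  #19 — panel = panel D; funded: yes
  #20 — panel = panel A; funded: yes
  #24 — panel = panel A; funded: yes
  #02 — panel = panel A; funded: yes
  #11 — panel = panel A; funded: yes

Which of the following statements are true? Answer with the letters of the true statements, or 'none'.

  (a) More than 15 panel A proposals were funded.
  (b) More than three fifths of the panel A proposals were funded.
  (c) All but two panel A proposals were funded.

(b)

|A| = 17, |A ∩ B| = 14, |A ∖ B| = 3.
(a) |A ∩ B| > 15: fails.
(b) |A ∩ B| / |A| > 3/5: holds.
(c) |A ∖ B| = 2: fails.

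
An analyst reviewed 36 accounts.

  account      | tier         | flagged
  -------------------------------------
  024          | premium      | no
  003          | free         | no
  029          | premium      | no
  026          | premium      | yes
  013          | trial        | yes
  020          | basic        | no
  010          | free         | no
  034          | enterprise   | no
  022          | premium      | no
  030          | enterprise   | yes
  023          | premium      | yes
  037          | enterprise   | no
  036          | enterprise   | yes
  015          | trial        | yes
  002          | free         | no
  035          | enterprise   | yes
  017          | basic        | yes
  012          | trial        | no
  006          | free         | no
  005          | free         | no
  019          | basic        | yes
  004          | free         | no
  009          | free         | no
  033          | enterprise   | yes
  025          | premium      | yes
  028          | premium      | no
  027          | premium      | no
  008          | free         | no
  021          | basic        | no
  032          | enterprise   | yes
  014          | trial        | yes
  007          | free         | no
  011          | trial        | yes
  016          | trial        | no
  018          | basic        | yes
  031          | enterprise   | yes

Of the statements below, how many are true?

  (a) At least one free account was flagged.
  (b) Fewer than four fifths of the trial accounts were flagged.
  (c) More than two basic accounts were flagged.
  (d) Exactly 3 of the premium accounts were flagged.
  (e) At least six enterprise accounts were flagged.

(a) free: |A| = 9, |A ∩ B| = 0; needs A ∩ B ≠ ∅ (|A ∩ B| ≥ 1) — false.
(b) trial: |A| = 6, |A ∩ B| = 4; needs |A ∩ B| / |A| < 4/5 — true.
(c) basic: |A| = 5, |A ∩ B| = 3; needs |A ∩ B| > 2 — true.
(d) premium: |A| = 8, |A ∩ B| = 3; needs |A ∩ B| = 3 — true.
(e) enterprise: |A| = 8, |A ∩ B| = 6; needs |A ∩ B| ≥ 6 — true.

4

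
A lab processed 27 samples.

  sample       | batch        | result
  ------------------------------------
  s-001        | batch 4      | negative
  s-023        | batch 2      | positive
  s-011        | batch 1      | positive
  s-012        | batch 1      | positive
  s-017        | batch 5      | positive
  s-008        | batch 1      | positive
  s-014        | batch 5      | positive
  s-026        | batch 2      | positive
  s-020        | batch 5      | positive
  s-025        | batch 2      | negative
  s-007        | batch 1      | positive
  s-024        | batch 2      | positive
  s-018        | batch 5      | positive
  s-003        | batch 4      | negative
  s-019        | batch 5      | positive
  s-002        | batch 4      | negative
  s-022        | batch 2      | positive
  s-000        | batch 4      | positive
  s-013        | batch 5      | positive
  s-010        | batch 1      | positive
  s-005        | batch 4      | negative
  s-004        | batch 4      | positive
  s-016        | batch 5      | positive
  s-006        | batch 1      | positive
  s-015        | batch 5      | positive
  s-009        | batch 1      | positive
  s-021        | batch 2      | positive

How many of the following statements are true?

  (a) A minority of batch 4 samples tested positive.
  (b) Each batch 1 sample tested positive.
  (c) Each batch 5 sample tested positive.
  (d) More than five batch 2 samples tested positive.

3

(a) batch 4: |A| = 6, |A ∩ B| = 2; needs |A ∩ B| < |A ∖ B| — true.
(b) batch 1: |A| = 7, |A ∩ B| = 7; needs A ⊆ B, i.e. every element of A is in B (|A ∖ B| = 0) — true.
(c) batch 5: |A| = 8, |A ∩ B| = 8; needs A ⊆ B, i.e. every element of A is in B (|A ∖ B| = 0) — true.
(d) batch 2: |A| = 6, |A ∩ B| = 5; needs |A ∩ B| > 5 — false.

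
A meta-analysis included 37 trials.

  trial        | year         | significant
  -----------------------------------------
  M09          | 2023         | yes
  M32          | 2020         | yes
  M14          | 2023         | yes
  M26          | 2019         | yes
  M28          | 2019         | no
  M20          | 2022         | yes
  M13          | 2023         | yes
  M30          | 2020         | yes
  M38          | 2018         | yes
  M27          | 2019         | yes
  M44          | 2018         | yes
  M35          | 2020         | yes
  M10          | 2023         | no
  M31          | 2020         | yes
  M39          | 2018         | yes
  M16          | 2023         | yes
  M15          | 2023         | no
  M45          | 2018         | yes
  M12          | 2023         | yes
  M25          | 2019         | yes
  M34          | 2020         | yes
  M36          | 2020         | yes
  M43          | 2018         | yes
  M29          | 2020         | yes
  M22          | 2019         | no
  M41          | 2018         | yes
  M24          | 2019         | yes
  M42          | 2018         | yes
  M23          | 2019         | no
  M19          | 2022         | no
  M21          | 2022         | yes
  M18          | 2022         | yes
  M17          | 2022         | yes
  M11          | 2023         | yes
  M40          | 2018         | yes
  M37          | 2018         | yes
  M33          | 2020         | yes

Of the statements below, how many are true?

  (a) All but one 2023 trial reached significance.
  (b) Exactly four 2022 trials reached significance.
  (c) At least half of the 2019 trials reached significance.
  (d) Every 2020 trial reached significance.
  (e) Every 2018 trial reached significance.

(a) 2023: |A| = 8, |A ∩ B| = 6; needs |A ∖ B| = 1 — false.
(b) 2022: |A| = 5, |A ∩ B| = 4; needs |A ∩ B| = 4 — true.
(c) 2019: |A| = 7, |A ∩ B| = 4; needs |A ∩ B| ≥ |A ∖ B| — true.
(d) 2020: |A| = 8, |A ∩ B| = 8; needs A ⊆ B, i.e. every element of A is in B (|A ∖ B| = 0) — true.
(e) 2018: |A| = 9, |A ∩ B| = 9; needs A ⊆ B, i.e. every element of A is in B (|A ∖ B| = 0) — true.

4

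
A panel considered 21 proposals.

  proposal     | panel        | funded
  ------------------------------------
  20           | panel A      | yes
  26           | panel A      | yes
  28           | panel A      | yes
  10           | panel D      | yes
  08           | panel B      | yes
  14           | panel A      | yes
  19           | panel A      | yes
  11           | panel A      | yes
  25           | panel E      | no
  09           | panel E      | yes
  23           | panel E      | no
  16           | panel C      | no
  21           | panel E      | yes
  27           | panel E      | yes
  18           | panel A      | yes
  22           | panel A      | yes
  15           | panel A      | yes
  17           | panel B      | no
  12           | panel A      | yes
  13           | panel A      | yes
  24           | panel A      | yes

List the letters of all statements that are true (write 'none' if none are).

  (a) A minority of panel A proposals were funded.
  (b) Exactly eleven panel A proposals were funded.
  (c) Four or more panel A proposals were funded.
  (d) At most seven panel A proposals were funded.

|A| = 12, |A ∩ B| = 12, |A ∖ B| = 0.
(a) |A ∩ B| < |A ∖ B|: fails.
(b) |A ∩ B| = 11: fails.
(c) |A ∩ B| ≥ 4: holds.
(d) |A ∩ B| ≤ 7: fails.

(c)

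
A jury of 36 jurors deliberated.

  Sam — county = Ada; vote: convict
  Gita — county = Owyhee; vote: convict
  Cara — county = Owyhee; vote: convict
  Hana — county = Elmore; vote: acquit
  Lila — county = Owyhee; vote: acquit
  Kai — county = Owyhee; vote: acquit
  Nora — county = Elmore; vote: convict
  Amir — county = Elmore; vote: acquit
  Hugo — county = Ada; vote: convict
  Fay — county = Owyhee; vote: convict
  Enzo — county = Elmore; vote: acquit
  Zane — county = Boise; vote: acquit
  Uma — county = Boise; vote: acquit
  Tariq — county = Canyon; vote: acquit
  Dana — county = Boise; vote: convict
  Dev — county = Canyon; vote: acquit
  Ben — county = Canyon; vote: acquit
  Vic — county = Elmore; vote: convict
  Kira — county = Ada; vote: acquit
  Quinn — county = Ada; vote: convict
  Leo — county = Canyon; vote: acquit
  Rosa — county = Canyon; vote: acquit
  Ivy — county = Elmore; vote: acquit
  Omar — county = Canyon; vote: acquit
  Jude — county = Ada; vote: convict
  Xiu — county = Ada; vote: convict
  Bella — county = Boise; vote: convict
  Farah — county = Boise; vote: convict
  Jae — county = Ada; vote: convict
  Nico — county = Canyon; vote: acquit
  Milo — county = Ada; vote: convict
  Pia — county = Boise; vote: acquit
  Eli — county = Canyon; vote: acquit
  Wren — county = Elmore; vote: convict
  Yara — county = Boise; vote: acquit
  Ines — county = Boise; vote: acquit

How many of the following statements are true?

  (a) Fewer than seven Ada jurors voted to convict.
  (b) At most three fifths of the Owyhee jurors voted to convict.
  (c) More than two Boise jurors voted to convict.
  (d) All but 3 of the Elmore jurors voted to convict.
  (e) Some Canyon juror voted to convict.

(a) Ada: |A| = 8, |A ∩ B| = 7; needs |A ∩ B| < 7 — false.
(b) Owyhee: |A| = 5, |A ∩ B| = 3; needs |A ∩ B| / |A| ≤ 3/5 — true.
(c) Boise: |A| = 8, |A ∩ B| = 3; needs |A ∩ B| > 2 — true.
(d) Elmore: |A| = 7, |A ∩ B| = 3; needs |A ∖ B| = 3 — false.
(e) Canyon: |A| = 8, |A ∩ B| = 0; needs A ∩ B ≠ ∅ (|A ∩ B| ≥ 1) — false.

2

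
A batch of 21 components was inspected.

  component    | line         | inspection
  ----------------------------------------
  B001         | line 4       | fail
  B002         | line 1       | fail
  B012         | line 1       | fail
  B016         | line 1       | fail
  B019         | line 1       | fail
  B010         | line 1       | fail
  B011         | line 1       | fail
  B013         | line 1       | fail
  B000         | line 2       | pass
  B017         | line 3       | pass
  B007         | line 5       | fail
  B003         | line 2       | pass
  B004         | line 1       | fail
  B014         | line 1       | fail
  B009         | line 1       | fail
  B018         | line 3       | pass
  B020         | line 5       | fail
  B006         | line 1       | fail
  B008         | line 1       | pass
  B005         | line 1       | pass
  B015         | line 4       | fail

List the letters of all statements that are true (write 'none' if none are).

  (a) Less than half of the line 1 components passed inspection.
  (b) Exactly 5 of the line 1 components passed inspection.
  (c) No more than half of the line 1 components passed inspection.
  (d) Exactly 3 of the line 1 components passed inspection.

(a), (c)

|A| = 13, |A ∩ B| = 2, |A ∖ B| = 11.
(a) |A ∩ B| < |A ∖ B|: holds.
(b) |A ∩ B| = 5: fails.
(c) |A ∩ B| ≤ |A ∖ B|: holds.
(d) |A ∩ B| = 3: fails.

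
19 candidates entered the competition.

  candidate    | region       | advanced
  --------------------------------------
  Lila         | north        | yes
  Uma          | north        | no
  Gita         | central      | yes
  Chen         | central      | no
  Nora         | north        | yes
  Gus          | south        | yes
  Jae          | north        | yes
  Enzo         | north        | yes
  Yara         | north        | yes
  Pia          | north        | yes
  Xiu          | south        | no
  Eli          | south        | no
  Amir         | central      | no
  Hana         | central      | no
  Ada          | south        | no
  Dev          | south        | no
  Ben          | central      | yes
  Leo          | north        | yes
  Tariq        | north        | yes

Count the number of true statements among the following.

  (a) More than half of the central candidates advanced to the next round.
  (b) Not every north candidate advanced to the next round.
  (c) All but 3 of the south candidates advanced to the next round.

(a) central: |A| = 5, |A ∩ B| = 2; needs |A ∩ B| > |A ∖ B| — false.
(b) north: |A| = 9, |A ∩ B| = 8; needs A ⊄ B (|A ∖ B| ≥ 1) — true.
(c) south: |A| = 5, |A ∩ B| = 1; needs |A ∖ B| = 3 — false.

1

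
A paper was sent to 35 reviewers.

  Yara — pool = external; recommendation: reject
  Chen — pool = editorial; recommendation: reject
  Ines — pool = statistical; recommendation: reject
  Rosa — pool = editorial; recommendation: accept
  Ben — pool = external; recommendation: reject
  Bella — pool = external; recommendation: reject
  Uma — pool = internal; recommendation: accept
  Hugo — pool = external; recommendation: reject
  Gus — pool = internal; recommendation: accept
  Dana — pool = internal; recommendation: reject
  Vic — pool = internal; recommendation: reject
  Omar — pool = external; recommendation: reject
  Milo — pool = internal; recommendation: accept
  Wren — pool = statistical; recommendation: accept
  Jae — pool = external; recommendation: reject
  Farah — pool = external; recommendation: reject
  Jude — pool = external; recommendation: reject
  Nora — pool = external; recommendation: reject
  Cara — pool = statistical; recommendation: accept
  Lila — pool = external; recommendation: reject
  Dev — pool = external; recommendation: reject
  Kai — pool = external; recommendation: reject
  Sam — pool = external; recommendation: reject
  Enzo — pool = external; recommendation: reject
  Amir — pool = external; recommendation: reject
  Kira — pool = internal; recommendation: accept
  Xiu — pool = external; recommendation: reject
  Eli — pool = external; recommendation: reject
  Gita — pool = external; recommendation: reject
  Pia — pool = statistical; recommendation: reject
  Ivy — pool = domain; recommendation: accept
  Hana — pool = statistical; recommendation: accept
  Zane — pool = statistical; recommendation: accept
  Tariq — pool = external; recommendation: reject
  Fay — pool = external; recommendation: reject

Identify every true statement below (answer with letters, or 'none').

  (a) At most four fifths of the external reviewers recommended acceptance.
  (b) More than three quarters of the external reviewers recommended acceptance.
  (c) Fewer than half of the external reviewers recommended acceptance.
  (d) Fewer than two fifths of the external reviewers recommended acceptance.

(a), (c), (d)

|A| = 20, |A ∩ B| = 0, |A ∖ B| = 20.
(a) |A ∩ B| / |A| ≤ 4/5: holds.
(b) |A ∩ B| / |A| > 3/4: fails.
(c) |A ∩ B| < |A ∖ B|: holds.
(d) |A ∩ B| / |A| < 2/5: holds.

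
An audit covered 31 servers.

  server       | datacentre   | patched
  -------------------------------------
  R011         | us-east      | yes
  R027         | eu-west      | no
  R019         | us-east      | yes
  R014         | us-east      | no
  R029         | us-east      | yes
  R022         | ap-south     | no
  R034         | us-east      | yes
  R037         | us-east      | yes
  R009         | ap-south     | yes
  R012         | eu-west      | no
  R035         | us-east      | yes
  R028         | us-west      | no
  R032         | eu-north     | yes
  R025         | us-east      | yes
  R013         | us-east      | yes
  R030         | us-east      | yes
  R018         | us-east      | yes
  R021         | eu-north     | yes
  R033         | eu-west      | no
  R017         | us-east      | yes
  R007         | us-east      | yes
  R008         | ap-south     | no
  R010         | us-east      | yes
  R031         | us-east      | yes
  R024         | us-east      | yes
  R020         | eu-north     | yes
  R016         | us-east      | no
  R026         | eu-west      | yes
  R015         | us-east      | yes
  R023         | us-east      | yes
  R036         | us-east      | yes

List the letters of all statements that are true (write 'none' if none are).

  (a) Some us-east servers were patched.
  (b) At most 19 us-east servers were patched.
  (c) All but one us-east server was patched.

|A| = 20, |A ∩ B| = 18, |A ∖ B| = 2.
(a) A ∩ B ≠ ∅ (|A ∩ B| ≥ 1): holds.
(b) |A ∩ B| ≤ 19: holds.
(c) |A ∖ B| = 1: fails.

(a), (b)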